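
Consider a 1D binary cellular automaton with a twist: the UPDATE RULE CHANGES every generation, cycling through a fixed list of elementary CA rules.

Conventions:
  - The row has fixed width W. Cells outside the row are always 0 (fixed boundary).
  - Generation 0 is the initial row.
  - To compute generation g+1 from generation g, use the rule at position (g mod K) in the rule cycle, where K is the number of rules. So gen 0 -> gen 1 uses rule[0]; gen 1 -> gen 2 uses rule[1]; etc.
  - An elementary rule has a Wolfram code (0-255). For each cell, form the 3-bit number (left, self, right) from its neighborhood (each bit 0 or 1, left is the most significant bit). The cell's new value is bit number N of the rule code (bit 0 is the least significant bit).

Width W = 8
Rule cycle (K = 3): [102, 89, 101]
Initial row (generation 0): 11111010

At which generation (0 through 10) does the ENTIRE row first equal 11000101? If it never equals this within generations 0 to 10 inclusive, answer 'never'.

Gen 0: 11111010
Gen 1 (rule 102): 00001110
Gen 2 (rule 89): 11101011
Gen 3 (rule 101): 00111101
Gen 4 (rule 102): 01000111
Gen 5 (rule 89): 00110101
Gen 6 (rule 101): 10011111
Gen 7 (rule 102): 10100001
Gen 8 (rule 89): 00011100
Gen 9 (rule 101): 11000101
Gen 10 (rule 102): 01001111

Answer: 9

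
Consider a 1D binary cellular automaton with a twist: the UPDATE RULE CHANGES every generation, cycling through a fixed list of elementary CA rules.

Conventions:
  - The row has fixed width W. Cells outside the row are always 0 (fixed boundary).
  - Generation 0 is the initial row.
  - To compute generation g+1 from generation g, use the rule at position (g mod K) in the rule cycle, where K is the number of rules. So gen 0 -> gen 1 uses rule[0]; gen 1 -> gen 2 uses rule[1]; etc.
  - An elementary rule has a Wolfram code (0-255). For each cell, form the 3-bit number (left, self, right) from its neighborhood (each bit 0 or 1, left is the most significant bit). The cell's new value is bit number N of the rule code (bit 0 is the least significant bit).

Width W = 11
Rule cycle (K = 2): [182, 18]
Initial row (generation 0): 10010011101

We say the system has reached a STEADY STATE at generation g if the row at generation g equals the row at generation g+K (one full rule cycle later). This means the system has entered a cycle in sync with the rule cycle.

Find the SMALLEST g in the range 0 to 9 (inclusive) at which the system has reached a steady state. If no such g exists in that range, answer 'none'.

Answer: 2

Derivation:
Gen 0: 10010011101
Gen 1 (rule 182): 11111101011
Gen 2 (rule 18): 00000000000
Gen 3 (rule 182): 00000000000
Gen 4 (rule 18): 00000000000
Gen 5 (rule 182): 00000000000
Gen 6 (rule 18): 00000000000
Gen 7 (rule 182): 00000000000
Gen 8 (rule 18): 00000000000
Gen 9 (rule 182): 00000000000
Gen 10 (rule 18): 00000000000
Gen 11 (rule 182): 00000000000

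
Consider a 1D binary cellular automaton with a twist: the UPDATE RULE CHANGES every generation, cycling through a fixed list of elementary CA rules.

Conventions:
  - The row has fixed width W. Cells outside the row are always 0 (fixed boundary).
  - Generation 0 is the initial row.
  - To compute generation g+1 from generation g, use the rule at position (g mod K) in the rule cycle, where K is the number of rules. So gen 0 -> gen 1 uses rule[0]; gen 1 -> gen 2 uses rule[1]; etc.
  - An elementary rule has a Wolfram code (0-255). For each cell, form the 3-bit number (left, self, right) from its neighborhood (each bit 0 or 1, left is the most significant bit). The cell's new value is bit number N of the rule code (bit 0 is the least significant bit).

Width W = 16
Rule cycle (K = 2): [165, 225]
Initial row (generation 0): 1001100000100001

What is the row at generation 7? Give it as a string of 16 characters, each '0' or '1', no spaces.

Gen 0: 1001100000100001
Gen 1 (rule 165): 1000001110101101
Gen 2 (rule 225): 0011100111010110
Gen 3 (rule 165): 1001000010111000
Gen 4 (rule 225): 0000011001011011
Gen 5 (rule 165): 1111000001100100
Gen 6 (rule 225): 0111011100100001
Gen 7 (rule 165): 0010101000101101

Answer: 0010101000101101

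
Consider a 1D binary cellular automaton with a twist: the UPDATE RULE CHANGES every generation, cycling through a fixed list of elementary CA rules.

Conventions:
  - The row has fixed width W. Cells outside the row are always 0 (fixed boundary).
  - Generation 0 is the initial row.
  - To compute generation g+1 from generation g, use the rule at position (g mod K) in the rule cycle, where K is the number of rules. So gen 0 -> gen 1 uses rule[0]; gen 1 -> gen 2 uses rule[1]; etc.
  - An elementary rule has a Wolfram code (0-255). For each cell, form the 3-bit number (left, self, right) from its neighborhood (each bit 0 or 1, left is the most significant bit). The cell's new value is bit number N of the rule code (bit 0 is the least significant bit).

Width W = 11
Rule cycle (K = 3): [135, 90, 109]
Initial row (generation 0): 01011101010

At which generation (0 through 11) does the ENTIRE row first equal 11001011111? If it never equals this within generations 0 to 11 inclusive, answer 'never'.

Gen 0: 01011101010
Gen 1 (rule 135): 11001001010
Gen 2 (rule 90): 11110110001
Gen 3 (rule 109): 10011110101
Gen 4 (rule 135): 10101100101
Gen 5 (rule 90): 00001111000
Gen 6 (rule 109): 11101001011
Gen 7 (rule 135): 01001011000
Gen 8 (rule 90): 10110011100
Gen 9 (rule 109): 11110010101
Gen 10 (rule 135): 01100110101
Gen 11 (rule 90): 11111110000

Answer: never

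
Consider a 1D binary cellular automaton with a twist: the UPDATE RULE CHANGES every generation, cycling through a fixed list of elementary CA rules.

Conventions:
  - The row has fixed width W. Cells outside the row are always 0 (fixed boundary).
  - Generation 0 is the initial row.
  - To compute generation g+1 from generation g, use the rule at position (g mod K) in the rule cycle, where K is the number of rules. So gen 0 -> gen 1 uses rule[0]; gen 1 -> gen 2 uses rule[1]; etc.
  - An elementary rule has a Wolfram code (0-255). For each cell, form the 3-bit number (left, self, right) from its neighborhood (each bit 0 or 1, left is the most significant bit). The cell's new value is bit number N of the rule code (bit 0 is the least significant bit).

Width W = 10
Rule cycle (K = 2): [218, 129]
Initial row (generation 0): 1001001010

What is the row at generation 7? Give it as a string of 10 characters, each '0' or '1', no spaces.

Answer: 1111111111

Derivation:
Gen 0: 1001001010
Gen 1 (rule 218): 0110110001
Gen 2 (rule 129): 0000000100
Gen 3 (rule 218): 0000001010
Gen 4 (rule 129): 1111100000
Gen 5 (rule 218): 1111110000
Gen 6 (rule 129): 0111100111
Gen 7 (rule 218): 1111111111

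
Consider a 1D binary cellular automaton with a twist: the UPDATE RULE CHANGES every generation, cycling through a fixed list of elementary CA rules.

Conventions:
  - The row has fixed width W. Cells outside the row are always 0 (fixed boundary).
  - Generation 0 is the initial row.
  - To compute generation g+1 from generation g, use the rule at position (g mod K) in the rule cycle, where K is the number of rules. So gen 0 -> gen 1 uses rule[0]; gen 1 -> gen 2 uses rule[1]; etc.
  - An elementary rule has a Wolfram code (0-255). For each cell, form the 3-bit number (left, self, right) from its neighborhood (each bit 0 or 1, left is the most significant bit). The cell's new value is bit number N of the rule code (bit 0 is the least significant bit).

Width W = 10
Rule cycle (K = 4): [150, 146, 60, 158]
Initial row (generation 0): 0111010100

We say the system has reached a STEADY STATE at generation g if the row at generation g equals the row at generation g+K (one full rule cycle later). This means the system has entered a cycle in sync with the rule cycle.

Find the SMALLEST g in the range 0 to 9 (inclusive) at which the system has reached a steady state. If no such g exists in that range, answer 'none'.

Answer: none

Derivation:
Gen 0: 0111010100
Gen 1 (rule 150): 1010010110
Gen 2 (rule 146): 0001100001
Gen 3 (rule 60): 0001010001
Gen 4 (rule 158): 0011011011
Gen 5 (rule 150): 0100000000
Gen 6 (rule 146): 1010000000
Gen 7 (rule 60): 1111000000
Gen 8 (rule 158): 1110100000
Gen 9 (rule 150): 0100110000
Gen 10 (rule 146): 1011001000
Gen 11 (rule 60): 1110101100
Gen 12 (rule 158): 1100101010
Gen 13 (rule 150): 0011101011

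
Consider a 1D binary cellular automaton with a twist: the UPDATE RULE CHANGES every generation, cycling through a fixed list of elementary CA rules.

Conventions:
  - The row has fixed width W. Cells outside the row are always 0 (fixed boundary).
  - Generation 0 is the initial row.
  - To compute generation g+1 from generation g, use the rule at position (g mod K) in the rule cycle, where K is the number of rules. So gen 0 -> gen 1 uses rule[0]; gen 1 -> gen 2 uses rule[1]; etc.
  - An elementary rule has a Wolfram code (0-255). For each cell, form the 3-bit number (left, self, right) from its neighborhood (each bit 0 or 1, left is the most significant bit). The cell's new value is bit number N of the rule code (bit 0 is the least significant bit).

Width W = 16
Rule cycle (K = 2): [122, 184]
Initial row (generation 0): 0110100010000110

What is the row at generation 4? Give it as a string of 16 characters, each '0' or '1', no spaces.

Gen 0: 0110100010000110
Gen 1 (rule 122): 1111010101001111
Gen 2 (rule 184): 1110101010101110
Gen 3 (rule 122): 1011010101011011
Gen 4 (rule 184): 0110101010110110

Answer: 0110101010110110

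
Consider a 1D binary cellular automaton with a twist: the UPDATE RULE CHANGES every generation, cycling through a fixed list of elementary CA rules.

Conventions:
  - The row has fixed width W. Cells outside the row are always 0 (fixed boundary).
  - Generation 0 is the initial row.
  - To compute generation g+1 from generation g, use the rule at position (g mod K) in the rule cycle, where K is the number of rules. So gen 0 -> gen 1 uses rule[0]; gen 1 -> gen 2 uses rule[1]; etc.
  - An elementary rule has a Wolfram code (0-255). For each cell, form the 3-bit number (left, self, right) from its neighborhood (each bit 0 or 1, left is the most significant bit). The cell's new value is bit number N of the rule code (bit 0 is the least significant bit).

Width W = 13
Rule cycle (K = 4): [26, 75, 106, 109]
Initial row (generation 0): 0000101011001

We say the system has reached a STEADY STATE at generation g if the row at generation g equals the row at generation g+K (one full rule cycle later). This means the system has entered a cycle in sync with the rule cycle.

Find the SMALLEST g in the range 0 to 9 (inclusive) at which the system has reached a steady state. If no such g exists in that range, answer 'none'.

Gen 0: 0000101011001
Gen 1 (rule 26): 0001000010110
Gen 2 (rule 75): 1110011100110
Gen 3 (rule 106): 1010110101110
Gen 4 (rule 109): 1111111111010
Gen 5 (rule 26): 1000000000001
Gen 6 (rule 75): 0011111111110
Gen 7 (rule 106): 0110000000010
Gen 8 (rule 109): 0110111111010
Gen 9 (rule 26): 1100100000001
Gen 10 (rule 75): 1101001111110
Gen 11 (rule 106): 1110011000010
Gen 12 (rule 109): 1010011011010
Gen 13 (rule 26): 0001110010001

Answer: none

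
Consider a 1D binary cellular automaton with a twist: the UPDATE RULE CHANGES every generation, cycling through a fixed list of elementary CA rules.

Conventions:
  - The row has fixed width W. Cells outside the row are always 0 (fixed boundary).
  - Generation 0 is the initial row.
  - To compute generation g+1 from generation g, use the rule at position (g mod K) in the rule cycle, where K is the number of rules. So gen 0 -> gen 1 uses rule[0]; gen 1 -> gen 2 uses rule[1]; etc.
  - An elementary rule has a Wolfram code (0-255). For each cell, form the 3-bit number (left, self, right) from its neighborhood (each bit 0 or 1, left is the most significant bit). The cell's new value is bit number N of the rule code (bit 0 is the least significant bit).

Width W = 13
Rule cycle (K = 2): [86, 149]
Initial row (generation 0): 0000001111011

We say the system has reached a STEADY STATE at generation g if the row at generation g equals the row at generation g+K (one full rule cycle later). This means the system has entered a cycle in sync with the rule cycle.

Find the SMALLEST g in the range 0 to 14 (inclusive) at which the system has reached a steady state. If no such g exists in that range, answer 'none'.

Answer: 11

Derivation:
Gen 0: 0000001111011
Gen 1 (rule 86): 0000010001001
Gen 2 (rule 149): 1111011101101
Gen 3 (rule 86): 0001000100101
Gen 4 (rule 149): 1101110110101
Gen 5 (rule 86): 0100010010101
Gen 6 (rule 149): 0111011010101
Gen 7 (rule 86): 1001001010101
Gen 8 (rule 149): 1101101010101
Gen 9 (rule 86): 0100101010101
Gen 10 (rule 149): 0110101010101
Gen 11 (rule 86): 1010101010101
Gen 12 (rule 149): 1010101010101
Gen 13 (rule 86): 1010101010101
Gen 14 (rule 149): 1010101010101
Gen 15 (rule 86): 1010101010101
Gen 16 (rule 149): 1010101010101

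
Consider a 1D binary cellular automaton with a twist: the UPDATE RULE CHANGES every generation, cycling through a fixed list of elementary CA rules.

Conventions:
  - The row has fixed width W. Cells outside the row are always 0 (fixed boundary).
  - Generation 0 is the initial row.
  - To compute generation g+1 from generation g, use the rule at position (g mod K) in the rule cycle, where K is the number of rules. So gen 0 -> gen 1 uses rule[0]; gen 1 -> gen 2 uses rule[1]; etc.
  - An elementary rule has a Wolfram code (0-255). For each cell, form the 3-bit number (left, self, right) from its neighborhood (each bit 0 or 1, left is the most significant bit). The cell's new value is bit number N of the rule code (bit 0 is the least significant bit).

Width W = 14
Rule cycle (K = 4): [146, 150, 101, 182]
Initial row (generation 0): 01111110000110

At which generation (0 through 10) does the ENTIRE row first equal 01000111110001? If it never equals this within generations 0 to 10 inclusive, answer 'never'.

Gen 0: 01111110000110
Gen 1 (rule 146): 10111101001001
Gen 2 (rule 150): 10011001111111
Gen 3 (rule 101): 10001000000001
Gen 4 (rule 182): 11011100000011
Gen 5 (rule 146): 00001010000100
Gen 6 (rule 150): 00011011001110
Gen 7 (rule 101): 11001101000010
Gen 8 (rule 182): 00110011100111
Gen 9 (rule 146): 01001101011010
Gen 10 (rule 150): 11110001000011

Answer: never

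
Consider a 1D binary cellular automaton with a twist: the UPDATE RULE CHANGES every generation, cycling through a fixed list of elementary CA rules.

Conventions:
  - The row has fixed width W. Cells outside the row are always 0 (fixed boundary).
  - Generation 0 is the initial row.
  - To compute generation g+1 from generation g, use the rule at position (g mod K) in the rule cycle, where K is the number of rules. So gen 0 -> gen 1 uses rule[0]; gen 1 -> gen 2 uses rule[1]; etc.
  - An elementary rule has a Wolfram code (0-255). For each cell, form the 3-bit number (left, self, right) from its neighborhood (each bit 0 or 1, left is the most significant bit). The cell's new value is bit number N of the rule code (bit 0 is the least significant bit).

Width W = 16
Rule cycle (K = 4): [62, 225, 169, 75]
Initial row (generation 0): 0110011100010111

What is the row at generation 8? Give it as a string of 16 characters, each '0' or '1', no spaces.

Gen 0: 0110011100010111
Gen 1 (rule 62): 1101110010111100
Gen 2 (rule 225): 0110110001011101
Gen 3 (rule 169): 0101100100111010
Gen 4 (rule 75): 1001101001101000
Gen 5 (rule 62): 1111011111011100
Gen 6 (rule 225): 0111101111101101
Gen 7 (rule 169): 0111011111011010
Gen 8 (rule 75): 1101010001011000

Answer: 1101010001011000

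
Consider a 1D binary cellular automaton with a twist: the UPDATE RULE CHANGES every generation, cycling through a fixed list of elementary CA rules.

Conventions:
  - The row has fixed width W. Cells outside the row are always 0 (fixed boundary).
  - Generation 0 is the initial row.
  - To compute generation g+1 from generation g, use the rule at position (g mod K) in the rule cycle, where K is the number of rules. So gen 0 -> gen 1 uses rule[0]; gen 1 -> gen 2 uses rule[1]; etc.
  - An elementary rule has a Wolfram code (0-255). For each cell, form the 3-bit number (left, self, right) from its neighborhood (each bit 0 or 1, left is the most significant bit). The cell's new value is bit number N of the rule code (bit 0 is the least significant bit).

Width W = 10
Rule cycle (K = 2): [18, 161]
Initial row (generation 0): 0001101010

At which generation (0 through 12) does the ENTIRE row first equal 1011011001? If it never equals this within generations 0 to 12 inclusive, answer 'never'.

Gen 0: 0001101010
Gen 1 (rule 18): 0010000001
Gen 2 (rule 161): 1000111100
Gen 3 (rule 18): 0101000010
Gen 4 (rule 161): 0010011000
Gen 5 (rule 18): 0101100100
Gen 6 (rule 161): 0010000001
Gen 7 (rule 18): 0101000010
Gen 8 (rule 161): 0010011000
Gen 9 (rule 18): 0101100100
Gen 10 (rule 161): 0010000001
Gen 11 (rule 18): 0101000010
Gen 12 (rule 161): 0010011000

Answer: never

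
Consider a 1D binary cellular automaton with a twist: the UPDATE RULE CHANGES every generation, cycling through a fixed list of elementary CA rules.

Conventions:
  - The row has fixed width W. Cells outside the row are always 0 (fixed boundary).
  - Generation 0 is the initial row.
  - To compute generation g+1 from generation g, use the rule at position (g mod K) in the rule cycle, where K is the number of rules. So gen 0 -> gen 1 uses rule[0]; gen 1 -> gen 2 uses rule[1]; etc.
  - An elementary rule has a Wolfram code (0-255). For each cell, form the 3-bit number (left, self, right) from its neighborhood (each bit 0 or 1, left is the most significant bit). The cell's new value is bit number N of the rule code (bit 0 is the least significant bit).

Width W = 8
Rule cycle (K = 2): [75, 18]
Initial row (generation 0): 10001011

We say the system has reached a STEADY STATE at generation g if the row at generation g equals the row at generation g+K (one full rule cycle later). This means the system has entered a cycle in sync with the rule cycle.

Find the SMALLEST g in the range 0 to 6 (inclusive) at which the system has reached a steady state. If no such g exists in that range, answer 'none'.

Answer: 6

Derivation:
Gen 0: 10001011
Gen 1 (rule 75): 00110011
Gen 2 (rule 18): 01001100
Gen 3 (rule 75): 10011101
Gen 4 (rule 18): 01100000
Gen 5 (rule 75): 11101111
Gen 6 (rule 18): 00000000
Gen 7 (rule 75): 11111111
Gen 8 (rule 18): 00000000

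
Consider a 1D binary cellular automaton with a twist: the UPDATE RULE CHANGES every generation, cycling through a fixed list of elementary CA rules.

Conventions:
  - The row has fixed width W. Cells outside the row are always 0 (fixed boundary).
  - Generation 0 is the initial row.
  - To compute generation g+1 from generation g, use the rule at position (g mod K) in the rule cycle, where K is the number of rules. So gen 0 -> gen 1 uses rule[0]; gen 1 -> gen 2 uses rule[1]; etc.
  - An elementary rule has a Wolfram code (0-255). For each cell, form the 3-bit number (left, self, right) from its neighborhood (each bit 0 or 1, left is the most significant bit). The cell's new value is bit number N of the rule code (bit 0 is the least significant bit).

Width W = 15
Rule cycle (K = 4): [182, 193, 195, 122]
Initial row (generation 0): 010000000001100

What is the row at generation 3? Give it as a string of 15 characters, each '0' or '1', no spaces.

Gen 0: 010000000001100
Gen 1 (rule 182): 111000000010010
Gen 2 (rule 193): 011011111000000
Gen 3 (rule 195): 101001111011111

Answer: 101001111011111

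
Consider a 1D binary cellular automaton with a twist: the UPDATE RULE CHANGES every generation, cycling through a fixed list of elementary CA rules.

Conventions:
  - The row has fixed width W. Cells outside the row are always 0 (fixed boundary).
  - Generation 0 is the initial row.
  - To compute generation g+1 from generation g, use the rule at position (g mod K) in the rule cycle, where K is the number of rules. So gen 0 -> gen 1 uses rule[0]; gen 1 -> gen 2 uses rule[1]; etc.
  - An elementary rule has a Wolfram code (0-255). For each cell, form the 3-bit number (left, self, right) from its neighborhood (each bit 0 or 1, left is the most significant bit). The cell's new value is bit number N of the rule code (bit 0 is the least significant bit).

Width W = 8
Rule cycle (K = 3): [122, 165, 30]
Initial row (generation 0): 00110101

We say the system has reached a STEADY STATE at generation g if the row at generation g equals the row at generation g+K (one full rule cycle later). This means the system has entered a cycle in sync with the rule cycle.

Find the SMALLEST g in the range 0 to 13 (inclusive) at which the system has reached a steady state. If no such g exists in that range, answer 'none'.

Gen 0: 00110101
Gen 1 (rule 122): 01111010
Gen 2 (rule 165): 00110110
Gen 3 (rule 30): 01100101
Gen 4 (rule 122): 11111010
Gen 5 (rule 165): 01110110
Gen 6 (rule 30): 11000101
Gen 7 (rule 122): 11101010
Gen 8 (rule 165): 01011110
Gen 9 (rule 30): 11010001
Gen 10 (rule 122): 11101010
Gen 11 (rule 165): 01011110
Gen 12 (rule 30): 11010001
Gen 13 (rule 122): 11101010
Gen 14 (rule 165): 01011110
Gen 15 (rule 30): 11010001
Gen 16 (rule 122): 11101010

Answer: 7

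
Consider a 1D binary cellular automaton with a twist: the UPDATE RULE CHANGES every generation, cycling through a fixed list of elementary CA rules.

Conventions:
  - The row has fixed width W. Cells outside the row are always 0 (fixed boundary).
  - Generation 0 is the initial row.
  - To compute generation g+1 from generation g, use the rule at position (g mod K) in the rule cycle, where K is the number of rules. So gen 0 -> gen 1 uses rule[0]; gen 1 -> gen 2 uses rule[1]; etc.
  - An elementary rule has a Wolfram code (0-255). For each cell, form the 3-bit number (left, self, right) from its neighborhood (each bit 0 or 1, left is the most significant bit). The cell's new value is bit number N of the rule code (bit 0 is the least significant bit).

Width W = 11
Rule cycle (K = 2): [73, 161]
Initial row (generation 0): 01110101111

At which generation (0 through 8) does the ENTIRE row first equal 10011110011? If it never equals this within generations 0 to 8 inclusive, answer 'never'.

Gen 0: 01110101111
Gen 1 (rule 73): 01010001001
Gen 2 (rule 161): 00100100000
Gen 3 (rule 73): 10000001111
Gen 4 (rule 161): 00111100110
Gen 5 (rule 73): 10100100110
Gen 6 (rule 161): 01000000000
Gen 7 (rule 73): 00011111111
Gen 8 (rule 161): 11001111110

Answer: never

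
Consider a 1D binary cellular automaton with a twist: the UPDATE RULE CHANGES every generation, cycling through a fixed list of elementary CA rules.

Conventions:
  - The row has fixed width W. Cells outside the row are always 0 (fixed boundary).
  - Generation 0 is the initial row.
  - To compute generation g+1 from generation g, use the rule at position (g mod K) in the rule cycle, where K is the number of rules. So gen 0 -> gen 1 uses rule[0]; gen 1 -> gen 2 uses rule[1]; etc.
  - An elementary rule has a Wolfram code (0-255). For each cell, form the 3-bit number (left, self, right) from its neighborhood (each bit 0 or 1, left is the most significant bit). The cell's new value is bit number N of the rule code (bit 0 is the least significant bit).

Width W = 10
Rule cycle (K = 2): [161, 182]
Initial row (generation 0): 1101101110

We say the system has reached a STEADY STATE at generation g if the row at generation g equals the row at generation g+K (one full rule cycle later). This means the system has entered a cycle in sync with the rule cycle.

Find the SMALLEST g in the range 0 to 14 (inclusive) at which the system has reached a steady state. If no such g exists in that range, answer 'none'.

Answer: 6

Derivation:
Gen 0: 1101101110
Gen 1 (rule 161): 0010010100
Gen 2 (rule 182): 0111111110
Gen 3 (rule 161): 0011111100
Gen 4 (rule 182): 0101111010
Gen 5 (rule 161): 0010110100
Gen 6 (rule 182): 0111001110
Gen 7 (rule 161): 0010000100
Gen 8 (rule 182): 0111001110
Gen 9 (rule 161): 0010000100
Gen 10 (rule 182): 0111001110
Gen 11 (rule 161): 0010000100
Gen 12 (rule 182): 0111001110
Gen 13 (rule 161): 0010000100
Gen 14 (rule 182): 0111001110
Gen 15 (rule 161): 0010000100
Gen 16 (rule 182): 0111001110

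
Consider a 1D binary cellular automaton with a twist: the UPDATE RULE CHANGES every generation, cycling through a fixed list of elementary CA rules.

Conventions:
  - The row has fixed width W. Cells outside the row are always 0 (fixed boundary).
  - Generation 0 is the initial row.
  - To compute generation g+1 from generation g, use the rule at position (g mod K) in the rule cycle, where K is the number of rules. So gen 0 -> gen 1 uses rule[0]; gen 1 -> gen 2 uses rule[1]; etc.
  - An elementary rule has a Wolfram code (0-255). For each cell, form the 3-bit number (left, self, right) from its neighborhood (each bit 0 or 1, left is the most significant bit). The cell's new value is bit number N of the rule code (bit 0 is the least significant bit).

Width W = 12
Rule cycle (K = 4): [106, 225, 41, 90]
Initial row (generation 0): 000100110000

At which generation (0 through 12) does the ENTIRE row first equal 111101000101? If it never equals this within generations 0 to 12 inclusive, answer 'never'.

Gen 0: 000100110000
Gen 1 (rule 106): 001001110000
Gen 2 (rule 225): 100000110111
Gen 3 (rule 41): 001110101100
Gen 4 (rule 90): 011010001110
Gen 5 (rule 106): 111100011010
Gen 6 (rule 225): 011101001100
Gen 7 (rule 41): 010010001001
Gen 8 (rule 90): 101101010110
Gen 9 (rule 106): 011110101110
Gen 10 (rule 225): 001111010110
Gen 11 (rule 41): 101000101100
Gen 12 (rule 90): 000101001110

Answer: never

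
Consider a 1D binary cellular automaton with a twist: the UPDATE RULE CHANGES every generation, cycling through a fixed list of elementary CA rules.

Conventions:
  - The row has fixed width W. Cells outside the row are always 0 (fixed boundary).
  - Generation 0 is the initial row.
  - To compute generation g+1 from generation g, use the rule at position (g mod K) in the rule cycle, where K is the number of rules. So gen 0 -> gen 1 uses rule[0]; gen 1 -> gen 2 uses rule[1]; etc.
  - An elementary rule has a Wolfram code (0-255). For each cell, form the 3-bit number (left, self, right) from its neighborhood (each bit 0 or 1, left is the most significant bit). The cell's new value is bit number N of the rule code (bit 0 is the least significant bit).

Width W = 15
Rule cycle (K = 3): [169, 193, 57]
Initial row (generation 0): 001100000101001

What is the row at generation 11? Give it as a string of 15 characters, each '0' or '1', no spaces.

Gen 0: 001100000101001
Gen 1 (rule 169): 101001110010000
Gen 2 (rule 193): 000000110000111
Gen 3 (rule 57): 111110101110100
Gen 4 (rule 169): 111101011101001
Gen 5 (rule 193): 011100001100000
Gen 6 (rule 57): 010011101011111
Gen 7 (rule 169): 000011010111110
Gen 8 (rule 193): 111001000011110
Gen 9 (rule 57): 100100111010001
Gen 10 (rule 169): 000000110100100
Gen 11 (rule 193): 111110010000001

Answer: 111110010000001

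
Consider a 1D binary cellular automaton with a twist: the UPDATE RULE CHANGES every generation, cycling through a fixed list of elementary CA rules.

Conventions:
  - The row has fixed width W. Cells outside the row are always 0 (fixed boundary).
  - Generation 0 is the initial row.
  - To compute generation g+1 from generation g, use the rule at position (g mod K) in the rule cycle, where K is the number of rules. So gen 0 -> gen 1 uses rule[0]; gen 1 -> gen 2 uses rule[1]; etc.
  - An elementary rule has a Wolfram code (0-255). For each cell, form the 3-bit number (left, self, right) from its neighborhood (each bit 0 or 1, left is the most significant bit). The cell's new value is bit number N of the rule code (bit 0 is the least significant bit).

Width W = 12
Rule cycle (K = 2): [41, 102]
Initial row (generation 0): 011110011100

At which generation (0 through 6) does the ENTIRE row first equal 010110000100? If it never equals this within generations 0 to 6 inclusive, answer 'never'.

Answer: 5

Derivation:
Gen 0: 011110011100
Gen 1 (rule 41): 010000010001
Gen 2 (rule 102): 110000110011
Gen 3 (rule 41): 100110100010
Gen 4 (rule 102): 101011100110
Gen 5 (rule 41): 010110000100
Gen 6 (rule 102): 111010001100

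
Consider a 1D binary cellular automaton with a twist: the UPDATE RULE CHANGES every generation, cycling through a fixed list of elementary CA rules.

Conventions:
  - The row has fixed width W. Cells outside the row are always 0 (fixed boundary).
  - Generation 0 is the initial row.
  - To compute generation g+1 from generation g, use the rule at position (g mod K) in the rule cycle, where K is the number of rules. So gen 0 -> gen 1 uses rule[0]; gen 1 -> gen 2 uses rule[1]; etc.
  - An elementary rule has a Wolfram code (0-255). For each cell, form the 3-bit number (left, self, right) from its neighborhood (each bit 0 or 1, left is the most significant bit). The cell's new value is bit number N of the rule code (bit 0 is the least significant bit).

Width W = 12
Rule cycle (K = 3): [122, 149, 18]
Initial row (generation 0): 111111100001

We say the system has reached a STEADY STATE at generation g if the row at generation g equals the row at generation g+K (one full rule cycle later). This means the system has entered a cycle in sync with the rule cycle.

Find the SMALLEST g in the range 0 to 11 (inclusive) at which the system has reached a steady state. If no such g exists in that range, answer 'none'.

Gen 0: 111111100001
Gen 1 (rule 122): 100000110010
Gen 2 (rule 149): 111110001011
Gen 3 (rule 18): 000001010000
Gen 4 (rule 122): 000010101000
Gen 5 (rule 149): 111010101111
Gen 6 (rule 18): 000000000000
Gen 7 (rule 122): 000000000000
Gen 8 (rule 149): 111111111111
Gen 9 (rule 18): 000000000000
Gen 10 (rule 122): 000000000000
Gen 11 (rule 149): 111111111111
Gen 12 (rule 18): 000000000000
Gen 13 (rule 122): 000000000000
Gen 14 (rule 149): 111111111111

Answer: 6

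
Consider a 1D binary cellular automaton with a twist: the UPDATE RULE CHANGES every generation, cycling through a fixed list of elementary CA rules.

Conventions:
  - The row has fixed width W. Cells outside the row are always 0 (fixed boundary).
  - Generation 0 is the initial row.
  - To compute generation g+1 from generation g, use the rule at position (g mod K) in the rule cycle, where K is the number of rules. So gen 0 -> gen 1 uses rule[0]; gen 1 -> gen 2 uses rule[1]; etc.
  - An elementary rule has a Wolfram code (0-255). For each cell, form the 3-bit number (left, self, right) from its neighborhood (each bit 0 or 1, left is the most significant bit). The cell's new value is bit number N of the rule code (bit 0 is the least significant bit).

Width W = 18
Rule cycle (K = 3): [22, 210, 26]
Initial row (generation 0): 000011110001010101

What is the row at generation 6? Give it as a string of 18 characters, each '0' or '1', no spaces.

Answer: 110110001000110100

Derivation:
Gen 0: 000011110001010101
Gen 1 (rule 22): 000100001011010101
Gen 2 (rule 210): 001010010001000000
Gen 3 (rule 26): 010001101010100000
Gen 4 (rule 22): 111010001010110000
Gen 5 (rule 210): 011001010000011000
Gen 6 (rule 26): 110110001000110100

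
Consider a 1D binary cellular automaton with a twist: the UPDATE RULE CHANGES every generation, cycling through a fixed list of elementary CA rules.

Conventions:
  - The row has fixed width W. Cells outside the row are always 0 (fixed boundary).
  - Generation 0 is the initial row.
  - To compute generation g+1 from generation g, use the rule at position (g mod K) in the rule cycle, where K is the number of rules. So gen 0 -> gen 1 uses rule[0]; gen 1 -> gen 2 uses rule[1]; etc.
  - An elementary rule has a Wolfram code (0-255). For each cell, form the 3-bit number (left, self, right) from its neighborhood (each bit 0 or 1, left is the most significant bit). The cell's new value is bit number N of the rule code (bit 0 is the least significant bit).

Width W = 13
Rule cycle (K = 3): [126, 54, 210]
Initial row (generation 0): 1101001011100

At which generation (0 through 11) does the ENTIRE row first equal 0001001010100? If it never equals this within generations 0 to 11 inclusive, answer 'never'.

Answer: never

Derivation:
Gen 0: 1101001011100
Gen 1 (rule 126): 1111111110110
Gen 2 (rule 54): 0000000001001
Gen 3 (rule 210): 0000000010110
Gen 4 (rule 126): 0000000111111
Gen 5 (rule 54): 0000001000000
Gen 6 (rule 210): 0000010100000
Gen 7 (rule 126): 0000111110000
Gen 8 (rule 54): 0001000001000
Gen 9 (rule 210): 0010100010100
Gen 10 (rule 126): 0111110111110
Gen 11 (rule 54): 1000001000001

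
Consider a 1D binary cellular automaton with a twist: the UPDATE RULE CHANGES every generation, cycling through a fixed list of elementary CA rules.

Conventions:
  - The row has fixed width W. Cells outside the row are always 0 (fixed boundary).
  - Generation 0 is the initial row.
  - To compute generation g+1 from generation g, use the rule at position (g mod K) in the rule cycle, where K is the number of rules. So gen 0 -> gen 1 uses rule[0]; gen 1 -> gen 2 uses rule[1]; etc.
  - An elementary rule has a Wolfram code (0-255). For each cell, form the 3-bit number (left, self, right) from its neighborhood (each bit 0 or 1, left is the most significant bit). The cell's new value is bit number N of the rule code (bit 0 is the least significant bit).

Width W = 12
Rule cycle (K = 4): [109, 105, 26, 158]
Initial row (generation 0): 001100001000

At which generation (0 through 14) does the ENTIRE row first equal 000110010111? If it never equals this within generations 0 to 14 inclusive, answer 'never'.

Gen 0: 001100001000
Gen 1 (rule 109): 101101101011
Gen 2 (rule 105): 011111110111
Gen 3 (rule 26): 110000000100
Gen 4 (rule 158): 101000001110
Gen 5 (rule 109): 111011101010
Gen 6 (rule 105): 101110110100
Gen 7 (rule 26): 001000100010
Gen 8 (rule 158): 011101110111
Gen 9 (rule 109): 010111011101
Gen 10 (rule 105): 001101110110
Gen 11 (rule 26): 011001000101
Gen 12 (rule 158): 110111101101
Gen 13 (rule 109): 111100111111
Gen 14 (rule 105): 100100100001

Answer: never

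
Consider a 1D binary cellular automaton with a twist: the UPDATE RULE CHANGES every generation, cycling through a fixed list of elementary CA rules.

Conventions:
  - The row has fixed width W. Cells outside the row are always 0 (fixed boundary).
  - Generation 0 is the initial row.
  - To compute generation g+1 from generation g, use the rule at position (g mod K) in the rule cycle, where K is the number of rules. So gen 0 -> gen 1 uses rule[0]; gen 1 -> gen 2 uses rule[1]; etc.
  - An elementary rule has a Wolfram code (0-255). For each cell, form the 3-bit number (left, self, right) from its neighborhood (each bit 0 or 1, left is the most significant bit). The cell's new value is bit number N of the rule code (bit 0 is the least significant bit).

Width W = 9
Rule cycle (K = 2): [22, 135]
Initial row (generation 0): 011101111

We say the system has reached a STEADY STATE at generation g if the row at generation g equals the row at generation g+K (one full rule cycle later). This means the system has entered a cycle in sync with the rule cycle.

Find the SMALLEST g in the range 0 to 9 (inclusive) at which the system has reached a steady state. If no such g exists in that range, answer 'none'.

Answer: 1

Derivation:
Gen 0: 011101111
Gen 1 (rule 22): 100000000
Gen 2 (rule 135): 101111111
Gen 3 (rule 22): 100000000
Gen 4 (rule 135): 101111111
Gen 5 (rule 22): 100000000
Gen 6 (rule 135): 101111111
Gen 7 (rule 22): 100000000
Gen 8 (rule 135): 101111111
Gen 9 (rule 22): 100000000
Gen 10 (rule 135): 101111111
Gen 11 (rule 22): 100000000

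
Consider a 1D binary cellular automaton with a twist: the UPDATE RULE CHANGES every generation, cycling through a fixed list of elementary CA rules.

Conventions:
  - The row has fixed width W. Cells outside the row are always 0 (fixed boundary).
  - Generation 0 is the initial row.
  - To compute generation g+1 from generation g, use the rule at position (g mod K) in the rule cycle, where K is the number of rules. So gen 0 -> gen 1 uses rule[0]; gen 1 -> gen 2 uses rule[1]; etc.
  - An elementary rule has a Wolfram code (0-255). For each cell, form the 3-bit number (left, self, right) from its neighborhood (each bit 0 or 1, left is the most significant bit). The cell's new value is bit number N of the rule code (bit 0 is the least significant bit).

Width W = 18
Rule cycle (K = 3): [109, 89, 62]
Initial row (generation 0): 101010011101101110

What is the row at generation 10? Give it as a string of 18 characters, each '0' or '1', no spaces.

Answer: 111000001011010010

Derivation:
Gen 0: 101010011101101110
Gen 1 (rule 109): 111110010111111010
Gen 2 (rule 89): 100011000100001001
Gen 3 (rule 62): 110110101110011111
Gen 4 (rule 109): 111111111010010001
Gen 5 (rule 89): 100000001001001100
Gen 6 (rule 62): 110000011111111010
Gen 7 (rule 109): 110111010000001110
Gen 8 (rule 89): 110101001111101011
Gen 9 (rule 62): 101111111000011110
Gen 10 (rule 109): 111000001011010010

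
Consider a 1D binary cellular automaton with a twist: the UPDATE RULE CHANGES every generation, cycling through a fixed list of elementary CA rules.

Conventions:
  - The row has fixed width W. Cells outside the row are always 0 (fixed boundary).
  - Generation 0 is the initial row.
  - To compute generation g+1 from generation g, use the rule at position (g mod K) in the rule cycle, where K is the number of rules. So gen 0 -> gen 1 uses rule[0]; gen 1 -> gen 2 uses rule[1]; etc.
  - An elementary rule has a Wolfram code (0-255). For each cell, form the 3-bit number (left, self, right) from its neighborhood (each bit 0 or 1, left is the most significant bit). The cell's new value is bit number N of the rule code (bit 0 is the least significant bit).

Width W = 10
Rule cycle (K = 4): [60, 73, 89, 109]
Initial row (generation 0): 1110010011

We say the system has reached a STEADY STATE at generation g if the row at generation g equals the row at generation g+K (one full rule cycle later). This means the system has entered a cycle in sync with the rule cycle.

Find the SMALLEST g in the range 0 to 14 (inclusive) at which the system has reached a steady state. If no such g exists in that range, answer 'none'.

Gen 0: 1110010011
Gen 1 (rule 60): 1001011010
Gen 2 (rule 73): 0000011000
Gen 3 (rule 89): 1111011111
Gen 4 (rule 109): 1001110001
Gen 5 (rule 60): 1101001001
Gen 6 (rule 73): 1100000000
Gen 7 (rule 89): 1111111111
Gen 8 (rule 109): 1000000001
Gen 9 (rule 60): 1100000001
Gen 10 (rule 73): 1101111100
Gen 11 (rule 89): 1101000111
Gen 12 (rule 109): 1111010101
Gen 13 (rule 60): 1000111111
Gen 14 (rule 73): 0010100001
Gen 15 (rule 89): 1000011100
Gen 16 (rule 109): 1011010101
Gen 17 (rule 60): 1110111111
Gen 18 (rule 73): 1010100001

Answer: none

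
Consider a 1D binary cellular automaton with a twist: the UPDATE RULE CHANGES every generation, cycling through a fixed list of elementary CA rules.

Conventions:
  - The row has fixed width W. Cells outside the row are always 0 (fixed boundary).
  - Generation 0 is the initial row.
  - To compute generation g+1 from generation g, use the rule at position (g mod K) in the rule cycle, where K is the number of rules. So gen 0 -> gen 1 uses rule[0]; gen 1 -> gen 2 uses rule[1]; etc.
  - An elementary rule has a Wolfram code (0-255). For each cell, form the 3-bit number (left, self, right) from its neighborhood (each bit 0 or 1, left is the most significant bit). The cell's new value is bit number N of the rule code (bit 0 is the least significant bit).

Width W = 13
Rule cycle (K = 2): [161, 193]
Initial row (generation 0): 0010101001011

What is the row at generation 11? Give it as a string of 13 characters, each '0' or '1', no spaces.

Answer: 1000011000100

Derivation:
Gen 0: 0010101001011
Gen 1 (rule 161): 1001010000100
Gen 2 (rule 193): 0000000110001
Gen 3 (rule 161): 1111110000100
Gen 4 (rule 193): 0111110110001
Gen 5 (rule 161): 0011101000100
Gen 6 (rule 193): 1001100010001
Gen 7 (rule 161): 0000001000100
Gen 8 (rule 193): 1111100010001
Gen 9 (rule 161): 0111001000100
Gen 10 (rule 193): 0011000010001
Gen 11 (rule 161): 1000011000100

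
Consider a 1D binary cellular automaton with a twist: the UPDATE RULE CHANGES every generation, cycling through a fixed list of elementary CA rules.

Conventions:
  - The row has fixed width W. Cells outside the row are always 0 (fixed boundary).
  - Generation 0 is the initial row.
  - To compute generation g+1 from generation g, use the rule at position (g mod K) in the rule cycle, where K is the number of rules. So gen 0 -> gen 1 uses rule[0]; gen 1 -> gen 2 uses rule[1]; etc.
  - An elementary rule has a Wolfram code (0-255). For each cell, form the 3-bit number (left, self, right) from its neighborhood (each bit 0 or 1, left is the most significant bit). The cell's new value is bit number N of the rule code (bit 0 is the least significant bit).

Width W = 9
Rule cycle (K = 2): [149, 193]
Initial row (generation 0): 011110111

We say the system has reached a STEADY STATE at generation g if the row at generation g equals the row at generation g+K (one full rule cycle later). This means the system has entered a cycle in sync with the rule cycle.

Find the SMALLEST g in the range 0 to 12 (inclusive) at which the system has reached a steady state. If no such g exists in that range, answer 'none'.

Answer: none

Derivation:
Gen 0: 011110111
Gen 1 (rule 149): 001100010
Gen 2 (rule 193): 100101000
Gen 3 (rule 149): 110101111
Gen 4 (rule 193): 010000111
Gen 5 (rule 149): 011110010
Gen 6 (rule 193): 001110000
Gen 7 (rule 149): 100101111
Gen 8 (rule 193): 000000111
Gen 9 (rule 149): 111110010
Gen 10 (rule 193): 011110000
Gen 11 (rule 149): 001101111
Gen 12 (rule 193): 100100111
Gen 13 (rule 149): 110110010
Gen 14 (rule 193): 010010000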